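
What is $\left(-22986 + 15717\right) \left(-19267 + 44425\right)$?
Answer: $-182873502$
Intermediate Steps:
$\left(-22986 + 15717\right) \left(-19267 + 44425\right) = \left(-7269\right) 25158 = -182873502$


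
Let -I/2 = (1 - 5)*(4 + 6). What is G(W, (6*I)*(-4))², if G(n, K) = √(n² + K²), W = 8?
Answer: 3686464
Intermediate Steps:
I = 80 (I = -2*(1 - 5)*(4 + 6) = -(-8)*10 = -2*(-40) = 80)
G(n, K) = √(K² + n²)
G(W, (6*I)*(-4))² = (√(((6*80)*(-4))² + 8²))² = (√((480*(-4))² + 64))² = (√((-1920)² + 64))² = (√(3686400 + 64))² = (√3686464)² = (8*√57601)² = 3686464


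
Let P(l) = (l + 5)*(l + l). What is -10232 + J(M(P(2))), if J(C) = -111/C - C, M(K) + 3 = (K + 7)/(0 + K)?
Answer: -284671/28 ≈ -10167.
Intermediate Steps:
P(l) = 2*l*(5 + l) (P(l) = (5 + l)*(2*l) = 2*l*(5 + l))
M(K) = -3 + (7 + K)/K (M(K) = -3 + (K + 7)/(0 + K) = -3 + (7 + K)/K)
J(C) = -C - 111/C
-10232 + J(M(P(2))) = -10232 + (-(-2 + 7/((2*2*(5 + 2)))) - 111/(-2 + 7/((2*2*(5 + 2))))) = -10232 + (-(-2 + 7/((2*2*7))) - 111/(-2 + 7/((2*2*7)))) = -10232 + (-(-2 + 7/28) - 111/(-2 + 7/28)) = -10232 + (-(-2 + 7*(1/28)) - 111/(-2 + 7*(1/28))) = -10232 + (-(-2 + ¼) - 111/(-2 + ¼)) = -10232 + (-1*(-7/4) - 111/(-7/4)) = -10232 + (7/4 - 111*(-4/7)) = -10232 + (7/4 + 444/7) = -10232 + 1825/28 = -284671/28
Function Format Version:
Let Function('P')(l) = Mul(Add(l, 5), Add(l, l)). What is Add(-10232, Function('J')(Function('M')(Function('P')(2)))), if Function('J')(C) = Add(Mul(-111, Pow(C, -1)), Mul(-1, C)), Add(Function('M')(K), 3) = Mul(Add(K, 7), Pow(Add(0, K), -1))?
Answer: Rational(-284671, 28) ≈ -10167.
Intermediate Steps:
Function('P')(l) = Mul(2, l, Add(5, l)) (Function('P')(l) = Mul(Add(5, l), Mul(2, l)) = Mul(2, l, Add(5, l)))
Function('M')(K) = Add(-3, Mul(Pow(K, -1), Add(7, K))) (Function('M')(K) = Add(-3, Mul(Add(K, 7), Pow(Add(0, K), -1))) = Add(-3, Mul(Add(7, K), Pow(K, -1))) = Add(-3, Mul(Pow(K, -1), Add(7, K))))
Function('J')(C) = Add(Mul(-1, C), Mul(-111, Pow(C, -1)))
Add(-10232, Function('J')(Function('M')(Function('P')(2)))) = Add(-10232, Add(Mul(-1, Add(-2, Mul(7, Pow(Mul(2, 2, Add(5, 2)), -1)))), Mul(-111, Pow(Add(-2, Mul(7, Pow(Mul(2, 2, Add(5, 2)), -1))), -1)))) = Add(-10232, Add(Mul(-1, Add(-2, Mul(7, Pow(Mul(2, 2, 7), -1)))), Mul(-111, Pow(Add(-2, Mul(7, Pow(Mul(2, 2, 7), -1))), -1)))) = Add(-10232, Add(Mul(-1, Add(-2, Mul(7, Pow(28, -1)))), Mul(-111, Pow(Add(-2, Mul(7, Pow(28, -1))), -1)))) = Add(-10232, Add(Mul(-1, Add(-2, Mul(7, Rational(1, 28)))), Mul(-111, Pow(Add(-2, Mul(7, Rational(1, 28))), -1)))) = Add(-10232, Add(Mul(-1, Add(-2, Rational(1, 4))), Mul(-111, Pow(Add(-2, Rational(1, 4)), -1)))) = Add(-10232, Add(Mul(-1, Rational(-7, 4)), Mul(-111, Pow(Rational(-7, 4), -1)))) = Add(-10232, Add(Rational(7, 4), Mul(-111, Rational(-4, 7)))) = Add(-10232, Add(Rational(7, 4), Rational(444, 7))) = Add(-10232, Rational(1825, 28)) = Rational(-284671, 28)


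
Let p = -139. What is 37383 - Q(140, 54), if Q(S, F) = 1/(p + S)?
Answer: 37382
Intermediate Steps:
Q(S, F) = 1/(-139 + S)
37383 - Q(140, 54) = 37383 - 1/(-139 + 140) = 37383 - 1/1 = 37383 - 1*1 = 37383 - 1 = 37382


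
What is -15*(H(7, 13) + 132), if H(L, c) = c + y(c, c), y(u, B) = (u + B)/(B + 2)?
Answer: -2201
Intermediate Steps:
y(u, B) = (B + u)/(2 + B)
H(L, c) = c + 2*c/(2 + c) (H(L, c) = c + (c + c)/(2 + c) = c + (2*c)/(2 + c) = c + 2*c/(2 + c))
-15*(H(7, 13) + 132) = -15*(13*(4 + 13)/(2 + 13) + 132) = -15*(13*17/15 + 132) = -15*(13*(1/15)*17 + 132) = -15*(221/15 + 132) = -15*2201/15 = -2201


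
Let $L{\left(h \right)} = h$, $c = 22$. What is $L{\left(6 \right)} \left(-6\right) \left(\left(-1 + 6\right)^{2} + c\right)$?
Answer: $-1692$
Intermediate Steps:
$L{\left(6 \right)} \left(-6\right) \left(\left(-1 + 6\right)^{2} + c\right) = 6 \left(-6\right) \left(\left(-1 + 6\right)^{2} + 22\right) = - 36 \left(5^{2} + 22\right) = - 36 \left(25 + 22\right) = \left(-36\right) 47 = -1692$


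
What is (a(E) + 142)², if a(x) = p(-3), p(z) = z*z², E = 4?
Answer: 13225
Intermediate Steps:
p(z) = z³
a(x) = -27 (a(x) = (-3)³ = -27)
(a(E) + 142)² = (-27 + 142)² = 115² = 13225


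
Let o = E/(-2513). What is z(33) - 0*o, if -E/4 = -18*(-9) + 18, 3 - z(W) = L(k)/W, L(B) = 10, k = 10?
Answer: 89/33 ≈ 2.6970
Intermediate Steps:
z(W) = 3 - 10/W
E = -720 (E = -4*(-18*(-9) + 18) = -4*(162 + 18) = -4*180 = -720)
o = 720/2513 (o = -720/(-2513) = -720*(-1/2513) = 720/2513 ≈ 0.28651)
z(33) - 0*o = (3 - 10/33) - 0*720/2513 = (3 - 10*1/33) - 1*0 = (3 - 10/33) + 0 = 89/33 + 0 = 89/33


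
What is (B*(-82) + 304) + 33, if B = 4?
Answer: 9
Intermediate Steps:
(B*(-82) + 304) + 33 = (4*(-82) + 304) + 33 = (-328 + 304) + 33 = -24 + 33 = 9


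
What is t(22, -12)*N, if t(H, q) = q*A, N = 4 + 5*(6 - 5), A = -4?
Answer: 432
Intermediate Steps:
N = 9 (N = 4 + 5*1 = 4 + 5 = 9)
t(H, q) = -4*q (t(H, q) = q*(-4) = -4*q)
t(22, -12)*N = -4*(-12)*9 = 48*9 = 432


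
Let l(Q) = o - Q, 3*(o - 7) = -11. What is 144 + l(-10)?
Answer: 472/3 ≈ 157.33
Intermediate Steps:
o = 10/3 (o = 7 + (1/3)*(-11) = 7 - 11/3 = 10/3 ≈ 3.3333)
l(Q) = 10/3 - Q
144 + l(-10) = 144 + (10/3 - 1*(-10)) = 144 + (10/3 + 10) = 144 + 40/3 = 472/3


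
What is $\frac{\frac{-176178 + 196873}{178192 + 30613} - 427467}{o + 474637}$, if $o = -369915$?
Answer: $- \frac{8925722624}{2186647721} \approx -4.0819$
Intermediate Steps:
$\frac{\frac{-176178 + 196873}{178192 + 30613} - 427467}{o + 474637} = \frac{\frac{-176178 + 196873}{178192 + 30613} - 427467}{-369915 + 474637} = \frac{\frac{20695}{208805} - 427467}{104722} = \left(20695 \cdot \frac{1}{208805} - 427467\right) \frac{1}{104722} = \left(\frac{4139}{41761} - 427467\right) \frac{1}{104722} = \left(- \frac{17851445248}{41761}\right) \frac{1}{104722} = - \frac{8925722624}{2186647721}$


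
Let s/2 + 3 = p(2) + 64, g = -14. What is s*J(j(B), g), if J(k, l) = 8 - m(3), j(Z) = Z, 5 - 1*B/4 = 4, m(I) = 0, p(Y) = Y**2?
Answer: 1040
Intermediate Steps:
B = 4 (B = 20 - 4*4 = 20 - 16 = 4)
s = 130 (s = -6 + 2*(2**2 + 64) = -6 + 2*(4 + 64) = -6 + 2*68 = -6 + 136 = 130)
J(k, l) = 8 (J(k, l) = 8 - 1*0 = 8 + 0 = 8)
s*J(j(B), g) = 130*8 = 1040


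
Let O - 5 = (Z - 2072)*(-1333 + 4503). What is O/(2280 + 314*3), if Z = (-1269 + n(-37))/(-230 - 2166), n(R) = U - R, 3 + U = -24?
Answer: -874083335/428884 ≈ -2038.0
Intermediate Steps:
U = -27 (U = -3 - 24 = -27)
n(R) = -27 - R
Z = 1259/2396 (Z = (-1269 + (-27 - 1*(-37)))/(-230 - 2166) = (-1269 + (-27 + 37))/(-2396) = (-1269 + 10)*(-1/2396) = -1259*(-1/2396) = 1259/2396 ≈ 0.52546)
O = -7866750015/1198 (O = 5 + (1259/2396 - 2072)*(-1333 + 4503) = 5 - 4963253/2396*3170 = 5 - 7866756005/1198 = -7866750015/1198 ≈ -6.5666e+6)
O/(2280 + 314*3) = -7866750015/(1198*(2280 + 314*3)) = -7866750015/(1198*(2280 + 942)) = -7866750015/1198/3222 = -7866750015/1198*1/3222 = -874083335/428884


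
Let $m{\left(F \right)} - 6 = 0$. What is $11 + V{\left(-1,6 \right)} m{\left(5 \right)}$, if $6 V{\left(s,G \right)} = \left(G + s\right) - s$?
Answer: $17$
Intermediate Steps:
$V{\left(s,G \right)} = \frac{G}{6}$ ($V{\left(s,G \right)} = \frac{\left(G + s\right) - s}{6} = \frac{G}{6}$)
$m{\left(F \right)} = 6$ ($m{\left(F \right)} = 6 + 0 = 6$)
$11 + V{\left(-1,6 \right)} m{\left(5 \right)} = 11 + \frac{1}{6} \cdot 6 \cdot 6 = 11 + 1 \cdot 6 = 11 + 6 = 17$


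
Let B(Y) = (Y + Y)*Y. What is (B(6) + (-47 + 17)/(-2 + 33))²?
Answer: 4848804/961 ≈ 5045.6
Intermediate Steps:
B(Y) = 2*Y² (B(Y) = (2*Y)*Y = 2*Y²)
(B(6) + (-47 + 17)/(-2 + 33))² = (2*6² + (-47 + 17)/(-2 + 33))² = (2*36 - 30/31)² = (72 - 30*1/31)² = (72 - 30/31)² = (2202/31)² = 4848804/961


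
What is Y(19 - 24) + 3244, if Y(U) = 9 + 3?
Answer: 3256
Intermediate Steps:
Y(U) = 12
Y(19 - 24) + 3244 = 12 + 3244 = 3256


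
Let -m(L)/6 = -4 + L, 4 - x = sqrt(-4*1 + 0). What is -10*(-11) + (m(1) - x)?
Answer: 124 + 2*I ≈ 124.0 + 2.0*I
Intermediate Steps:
x = 4 - 2*I (x = 4 - sqrt(-4*1 + 0) = 4 - sqrt(-4 + 0) = 4 - sqrt(-4) = 4 - 2*I ≈ 4.0 - 2.0*I)
m(L) = 24 - 6*L (m(L) = -6*(-4 + L) = 24 - 6*L)
-10*(-11) + (m(1) - x) = -10*(-11) + ((24 - 6*1) - (4 - 2*I)) = 110 + ((24 - 6) + (-4 + 2*I)) = 110 + (18 + (-4 + 2*I)) = 110 + (14 + 2*I) = 124 + 2*I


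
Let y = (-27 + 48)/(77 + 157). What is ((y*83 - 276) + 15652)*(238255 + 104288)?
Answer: 137006809529/26 ≈ 5.2695e+9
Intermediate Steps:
y = 7/78 (y = 21/234 = 21*(1/234) = 7/78 ≈ 0.089744)
((y*83 - 276) + 15652)*(238255 + 104288) = (((7/78)*83 - 276) + 15652)*(238255 + 104288) = ((581/78 - 276) + 15652)*342543 = (-20947/78 + 15652)*342543 = (1199909/78)*342543 = 137006809529/26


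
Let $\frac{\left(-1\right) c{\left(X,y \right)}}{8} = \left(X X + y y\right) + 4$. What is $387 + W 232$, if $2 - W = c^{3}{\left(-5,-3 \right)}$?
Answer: $6517916499$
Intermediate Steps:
$c{\left(X,y \right)} = -32 - 8 X^{2} - 8 y^{2}$ ($c{\left(X,y \right)} = - 8 \left(\left(X X + y y\right) + 4\right) = - 8 \left(\left(X^{2} + y^{2}\right) + 4\right) = - 8 \left(4 + X^{2} + y^{2}\right) = -32 - 8 X^{2} - 8 y^{2}$)
$W = 28094466$ ($W = 2 - \left(-32 - 8 \left(-5\right)^{2} - 8 \left(-3\right)^{2}\right)^{3} = 2 - \left(-32 - 200 - 72\right)^{3} = 2 - \left(-304\right)^{3} = 2 - -28094464 = 2 + 28094464 = 28094466$)
$387 + W 232 = 387 + 28094466 \cdot 232 = 387 + 6517916112 = 6517916499$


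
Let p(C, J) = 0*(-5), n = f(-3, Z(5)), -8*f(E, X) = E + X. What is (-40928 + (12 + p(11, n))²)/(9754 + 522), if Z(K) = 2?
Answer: -10196/2569 ≈ -3.9689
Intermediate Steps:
f(E, X) = -E/8 - X/8 (f(E, X) = -(E + X)/8 = -E/8 - X/8)
n = ⅛ (n = -⅛*(-3) - ⅛*2 = 3/8 - ¼ = ⅛ ≈ 0.12500)
p(C, J) = 0
(-40928 + (12 + p(11, n))²)/(9754 + 522) = (-40928 + (12 + 0)²)/(9754 + 522) = (-40928 + 12²)/10276 = (-40928 + 144)*(1/10276) = -40784*1/10276 = -10196/2569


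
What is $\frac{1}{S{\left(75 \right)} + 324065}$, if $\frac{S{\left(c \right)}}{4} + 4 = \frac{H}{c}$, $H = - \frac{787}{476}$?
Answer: $\frac{8925}{2892136538} \approx 3.086 \cdot 10^{-6}$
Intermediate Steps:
$H = - \frac{787}{476}$ ($H = \left(-787\right) \frac{1}{476} = - \frac{787}{476} \approx -1.6534$)
$S{\left(c \right)} = -16 - \frac{787}{119 c}$ ($S{\left(c \right)} = -16 + 4 \left(- \frac{787}{476 c}\right) = -16 - \frac{787}{119 c}$)
$\frac{1}{S{\left(75 \right)} + 324065} = \frac{1}{\left(-16 - \frac{787}{119 \cdot 75}\right) + 324065} = \frac{1}{\left(-16 - \frac{787}{8925}\right) + 324065} = \frac{1}{- \frac{143587}{8925} + 324065} = \frac{1}{\frac{2892136538}{8925}} = \frac{8925}{2892136538}$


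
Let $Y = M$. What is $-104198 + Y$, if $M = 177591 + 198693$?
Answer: $272086$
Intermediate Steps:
$M = 376284$
$Y = 376284$
$-104198 + Y = -104198 + 376284 = 272086$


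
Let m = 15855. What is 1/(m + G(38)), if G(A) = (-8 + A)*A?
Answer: 1/16995 ≈ 5.8841e-5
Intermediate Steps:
G(A) = A*(-8 + A)
1/(m + G(38)) = 1/(15855 + 38*(-8 + 38)) = 1/(15855 + 38*30) = 1/(15855 + 1140) = 1/16995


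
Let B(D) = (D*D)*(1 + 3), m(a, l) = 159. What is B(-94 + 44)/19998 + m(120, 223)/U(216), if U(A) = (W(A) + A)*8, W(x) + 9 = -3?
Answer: 3249947/5439456 ≈ 0.59748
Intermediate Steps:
W(x) = -12 (W(x) = -9 - 3 = -12)
U(A) = -96 + 8*A (U(A) = (-12 + A)*8 = -96 + 8*A)
B(D) = 4*D² (B(D) = D²*4 = 4*D²)
B(-94 + 44)/19998 + m(120, 223)/U(216) = (4*(-94 + 44)²)/19998 + 159/(-96 + 8*216) = (4*(-50)²)*(1/19998) + 159/(-96 + 1728) = (4*2500)*(1/19998) + 159/1632 = 10000*(1/19998) + 159*(1/1632) = 5000/9999 + 53/544 = 3249947/5439456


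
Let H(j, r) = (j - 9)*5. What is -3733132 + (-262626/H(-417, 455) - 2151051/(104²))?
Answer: -14334322473729/3839680 ≈ -3.7332e+6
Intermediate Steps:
H(j, r) = -45 + 5*j (H(j, r) = (-9 + j)*5 = -45 + 5*j)
-3733132 + (-262626/H(-417, 455) - 2151051/(104²)) = -3733132 + (-262626/(-45 + 5*(-417)) - 2151051/(104²)) = -3733132 + (-262626/(-45 - 2085) - 2151051/10816) = -3733132 + (-262626/(-2130) - 2151051*1/10816) = -3733132 + (-262626*(-1/2130) - 2151051/10816) = -3733132 + (43771/355 - 2151051/10816) = -3733132 - 290195969/3839680 = -14334322473729/3839680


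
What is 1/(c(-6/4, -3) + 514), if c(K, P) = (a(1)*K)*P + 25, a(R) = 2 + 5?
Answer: 2/1141 ≈ 0.0017528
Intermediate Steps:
a(R) = 7
c(K, P) = 25 + 7*K*P (c(K, P) = (7*K)*P + 25 = 7*K*P + 25 = 25 + 7*K*P)
1/(c(-6/4, -3) + 514) = 1/((25 + 7*(-6/4)*(-3)) + 514) = 1/((25 + 7*(-6*1/4)*(-3)) + 514) = 1/((25 + 7*(-3/2)*(-3)) + 514) = 1/((25 + 63/2) + 514) = 1/(113/2 + 514) = 1/(1141/2) = 2/1141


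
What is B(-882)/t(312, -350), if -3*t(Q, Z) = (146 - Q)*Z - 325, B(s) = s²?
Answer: -2333772/57775 ≈ -40.394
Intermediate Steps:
t(Q, Z) = 325/3 - Z*(146 - Q)/3 (t(Q, Z) = -((146 - Q)*Z - 325)/3 = -(Z*(146 - Q) - 325)/3 = -(-325 + Z*(146 - Q))/3 = 325/3 - Z*(146 - Q)/3)
B(-882)/t(312, -350) = (-882)²/(325/3 - 146/3*(-350) + (⅓)*312*(-350)) = 777924/(325/3 + 51100/3 - 36400) = 777924/(-57775/3) = 777924*(-3/57775) = -2333772/57775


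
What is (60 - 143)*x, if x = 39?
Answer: -3237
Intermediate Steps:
(60 - 143)*x = (60 - 143)*39 = -83*39 = -3237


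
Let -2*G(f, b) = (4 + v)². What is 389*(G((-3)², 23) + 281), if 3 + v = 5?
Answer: 102307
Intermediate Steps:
v = 2 (v = -3 + 5 = 2)
G(f, b) = -18 (G(f, b) = -(4 + 2)²/2 = -½*6² = -½*36 = -18)
389*(G((-3)², 23) + 281) = 389*(-18 + 281) = 389*263 = 102307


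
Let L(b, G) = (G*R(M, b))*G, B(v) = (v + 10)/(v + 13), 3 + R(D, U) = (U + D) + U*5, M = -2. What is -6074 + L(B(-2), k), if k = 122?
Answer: -171002/11 ≈ -15546.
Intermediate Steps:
R(D, U) = -3 + D + 6*U (R(D, U) = -3 + ((U + D) + U*5) = -3 + ((D + U) + 5*U) = -3 + (D + 6*U) = -3 + D + 6*U)
B(v) = (10 + v)/(13 + v)
L(b, G) = G²*(-5 + 6*b) (L(b, G) = (G*(-3 - 2 + 6*b))*G = (G*(-5 + 6*b))*G = G²*(-5 + 6*b))
-6074 + L(B(-2), k) = -6074 + 122²*(-5 + 6*((10 - 2)/(13 - 2))) = -6074 + 14884*(-5 + 6*(8/11)) = -6074 + 14884*(-5 + 48/11) = -6074 + 14884*(-7/11) = -6074 - 104188/11 = -171002/11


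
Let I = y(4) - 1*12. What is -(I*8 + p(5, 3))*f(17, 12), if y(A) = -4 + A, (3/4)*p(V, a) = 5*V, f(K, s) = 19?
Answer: 3572/3 ≈ 1190.7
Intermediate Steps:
p(V, a) = 20*V/3 (p(V, a) = 4*(5*V)/3 = 20*V/3)
I = -12 (I = (-4 + 4) - 1*12 = 0 - 12 = -12)
-(I*8 + p(5, 3))*f(17, 12) = -(-12*8 + (20/3)*5)*19 = -(-96 + 100/3)*19 = -(-188)*19/3 = -1*(-3572/3) = 3572/3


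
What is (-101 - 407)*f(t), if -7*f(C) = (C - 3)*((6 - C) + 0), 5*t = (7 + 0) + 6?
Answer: -17272/175 ≈ -98.697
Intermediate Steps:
t = 13/5 (t = ((7 + 0) + 6)/5 = (7 + 6)/5 = (⅕)*13 = 13/5 ≈ 2.6000)
f(C) = -(-3 + C)*(6 - C)/7 (f(C) = -(C - 3)*((6 - C) + 0)/7 = -(-3 + C)*(6 - C)/7)
(-101 - 407)*f(t) = (-101 - 407)*(18/7 - 9/7*13/5 + (13/5)²/7) = -508*(18/7 - 117/35 + (⅐)*(169/25)) = -508*(18/7 - 117/35 + 169/175) = -508*34/175 = -17272/175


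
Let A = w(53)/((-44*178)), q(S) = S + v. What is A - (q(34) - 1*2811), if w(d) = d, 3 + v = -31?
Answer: 22015699/7832 ≈ 2811.0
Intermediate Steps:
v = -34 (v = -3 - 31 = -34)
q(S) = -34 + S (q(S) = S - 34 = -34 + S)
A = -53/7832 (A = 53/((-44*178)) = 53/(-7832) = 53*(-1/7832) = -53/7832 ≈ -0.0067671)
A - (q(34) - 1*2811) = -53/7832 - ((-34 + 34) - 1*2811) = -53/7832 - (0 - 2811) = -53/7832 - 1*(-2811) = -53/7832 + 2811 = 22015699/7832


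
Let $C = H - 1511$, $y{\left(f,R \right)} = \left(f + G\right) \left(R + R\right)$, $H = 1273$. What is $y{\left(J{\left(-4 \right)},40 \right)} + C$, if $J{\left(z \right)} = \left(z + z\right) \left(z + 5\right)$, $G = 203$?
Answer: $15362$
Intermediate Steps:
$J{\left(z \right)} = 2 z \left(5 + z\right)$
$y{\left(f,R \right)} = 2 R \left(203 + f\right)$ ($y{\left(f,R \right)} = \left(f + 203\right) \left(R + R\right) = \left(203 + f\right) 2 R = 2 R \left(203 + f\right)$)
$C = -238$ ($C = 1273 - 1511 = -238$)
$y{\left(J{\left(-4 \right)},40 \right)} + C = 2 \cdot 40 \left(203 + 2 \left(-4\right) \left(5 - 4\right)\right) - 238 = 2 \cdot 40 \left(203 + 2 \left(-4\right) 1\right) - 238 = 2 \cdot 40 \left(203 - 8\right) - 238 = 2 \cdot 40 \cdot 195 - 238 = 15600 - 238 = 15362$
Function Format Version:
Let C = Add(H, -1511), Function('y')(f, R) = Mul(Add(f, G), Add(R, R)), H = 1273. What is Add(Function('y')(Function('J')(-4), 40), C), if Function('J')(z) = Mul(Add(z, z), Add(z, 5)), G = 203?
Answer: 15362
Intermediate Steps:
Function('J')(z) = Mul(2, z, Add(5, z)) (Function('J')(z) = Mul(Mul(2, z), Add(5, z)) = Mul(2, z, Add(5, z)))
Function('y')(f, R) = Mul(2, R, Add(203, f)) (Function('y')(f, R) = Mul(Add(f, 203), Add(R, R)) = Mul(Add(203, f), Mul(2, R)) = Mul(2, R, Add(203, f)))
C = -238 (C = Add(1273, -1511) = -238)
Add(Function('y')(Function('J')(-4), 40), C) = Add(Mul(2, 40, Add(203, Mul(2, -4, Add(5, -4)))), -238) = Add(Mul(2, 40, Add(203, Mul(2, -4, 1))), -238) = Add(Mul(2, 40, Add(203, -8)), -238) = Add(Mul(2, 40, 195), -238) = Add(15600, -238) = 15362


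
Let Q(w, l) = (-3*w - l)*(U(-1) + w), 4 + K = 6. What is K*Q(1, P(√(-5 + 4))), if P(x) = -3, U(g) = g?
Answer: 0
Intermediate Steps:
K = 2 (K = -4 + 6 = 2)
Q(w, l) = (-1 + w)*(-l - 3*w) (Q(w, l) = (-3*w - l)*(-1 + w) = (-l - 3*w)*(-1 + w) = (-1 + w)*(-l - 3*w))
K*Q(1, P(√(-5 + 4))) = 2*(-3 - 3*1² + 3*1 - 1*(-3)*1) = 2*(-3 - 3*1 + 3 + 3) = 2*(-3 - 3 + 3 + 3) = 2*0 = 0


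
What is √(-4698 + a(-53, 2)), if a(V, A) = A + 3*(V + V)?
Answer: I*√5014 ≈ 70.81*I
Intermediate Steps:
a(V, A) = A + 6*V (a(V, A) = A + 3*(2*V) = A + 6*V)
√(-4698 + a(-53, 2)) = √(-4698 + (2 + 6*(-53))) = √(-4698 + (2 - 318)) = √(-4698 - 316) = √(-5014) = I*√5014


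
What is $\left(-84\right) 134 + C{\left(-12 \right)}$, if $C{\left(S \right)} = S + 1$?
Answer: $-11267$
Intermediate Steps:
$C{\left(S \right)} = 1 + S$
$\left(-84\right) 134 + C{\left(-12 \right)} = \left(-84\right) 134 + \left(1 - 12\right) = -11256 - 11 = -11267$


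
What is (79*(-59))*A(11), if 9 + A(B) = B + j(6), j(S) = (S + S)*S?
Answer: -344914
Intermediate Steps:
j(S) = 2*S² (j(S) = (2*S)*S = 2*S²)
A(B) = 63 + B (A(B) = -9 + (B + 2*6²) = -9 + (B + 2*36) = -9 + (B + 72) = -9 + (72 + B) = 63 + B)
(79*(-59))*A(11) = (79*(-59))*(63 + 11) = -4661*74 = -344914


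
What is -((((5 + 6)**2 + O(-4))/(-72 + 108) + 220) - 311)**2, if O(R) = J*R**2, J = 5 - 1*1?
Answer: -9554281/1296 ≈ -7372.1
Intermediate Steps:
J = 4 (J = 5 - 1 = 4)
O(R) = 4*R**2
-((((5 + 6)**2 + O(-4))/(-72 + 108) + 220) - 311)**2 = -((((5 + 6)**2 + 4*(-4)**2)/(-72 + 108) + 220) - 311)**2 = -(((11**2 + 4*16)/36 + 220) - 311)**2 = -(((121 + 64)*(1/36) + 220) - 311)**2 = -((185*(1/36) + 220) - 311)**2 = -((185/36 + 220) - 311)**2 = -(8105/36 - 311)**2 = -(-3091/36)**2 = -1*9554281/1296 = -9554281/1296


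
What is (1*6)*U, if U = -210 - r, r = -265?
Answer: 330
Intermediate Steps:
U = 55 (U = -210 - 1*(-265) = -210 + 265 = 55)
(1*6)*U = (1*6)*55 = 6*55 = 330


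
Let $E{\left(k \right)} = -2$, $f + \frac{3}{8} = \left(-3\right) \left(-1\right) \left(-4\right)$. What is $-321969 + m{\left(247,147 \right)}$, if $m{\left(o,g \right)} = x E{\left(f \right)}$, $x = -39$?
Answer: $-321891$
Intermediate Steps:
$f = - \frac{99}{8}$ ($f = - \frac{3}{8} + \left(-3\right) \left(-1\right) \left(-4\right) = - \frac{3}{8} + 3 \left(-4\right) = - \frac{3}{8} - 12 = - \frac{99}{8} \approx -12.375$)
$m{\left(o,g \right)} = 78$ ($m{\left(o,g \right)} = \left(-39\right) \left(-2\right) = 78$)
$-321969 + m{\left(247,147 \right)} = -321969 + 78 = -321891$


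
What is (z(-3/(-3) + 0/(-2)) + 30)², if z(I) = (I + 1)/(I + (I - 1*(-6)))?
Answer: 14641/16 ≈ 915.06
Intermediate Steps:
z(I) = (1 + I)/(6 + 2*I) (z(I) = (1 + I)/(I + (I + 6)) = (1 + I)/(I + (6 + I)) = (1 + I)/(6 + 2*I))
(z(-3/(-3) + 0/(-2)) + 30)² = ((1 + (-3/(-3) + 0/(-2)))/(2*(3 + (-3/(-3) + 0/(-2)))) + 30)² = ((1 + (-3*(-⅓) + 0*(-½)))/(2*(3 + (-3*(-⅓) + 0*(-½)))) + 30)² = ((1 + (1 + 0))/(2*(3 + (1 + 0))) + 30)² = ((1 + 1)/(2*(3 + 1)) + 30)² = ((½)*2/4 + 30)² = ((½)*(¼)*2 + 30)² = (¼ + 30)² = (121/4)² = 14641/16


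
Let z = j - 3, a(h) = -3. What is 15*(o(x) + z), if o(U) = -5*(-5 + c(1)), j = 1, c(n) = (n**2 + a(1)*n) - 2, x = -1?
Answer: 645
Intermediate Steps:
c(n) = -2 + n**2 - 3*n (c(n) = (n**2 - 3*n) - 2 = -2 + n**2 - 3*n)
o(U) = 45 (o(U) = -5*(-5 + (-2 + 1**2 - 3*1)) = -5*(-5 + (-2 + 1 - 3)) = -5*(-5 - 4) = -5*(-9) = 45)
z = -2 (z = 1 - 3 = -2)
15*(o(x) + z) = 15*(45 - 2) = 15*43 = 645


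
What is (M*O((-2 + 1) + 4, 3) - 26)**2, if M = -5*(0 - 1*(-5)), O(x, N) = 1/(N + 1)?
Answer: 16641/16 ≈ 1040.1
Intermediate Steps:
O(x, N) = 1/(1 + N)
M = -25 (M = -5*(0 + 5) = -5*5 = -25)
(M*O((-2 + 1) + 4, 3) - 26)**2 = (-25/(1 + 3) - 26)**2 = (-25/4 - 26)**2 = (-129/4)**2 = 16641/16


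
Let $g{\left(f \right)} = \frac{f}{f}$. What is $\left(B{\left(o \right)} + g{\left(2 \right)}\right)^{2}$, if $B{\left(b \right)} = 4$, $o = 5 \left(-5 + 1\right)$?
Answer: $25$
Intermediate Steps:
$o = -20$ ($o = 5 \left(-4\right) = -20$)
$g{\left(f \right)} = 1$
$\left(B{\left(o \right)} + g{\left(2 \right)}\right)^{2} = \left(4 + 1\right)^{2} = 5^{2} = 25$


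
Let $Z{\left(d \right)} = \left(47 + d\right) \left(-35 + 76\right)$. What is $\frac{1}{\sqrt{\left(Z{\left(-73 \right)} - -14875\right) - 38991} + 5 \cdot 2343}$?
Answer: $\frac{3905}{45755469} - \frac{i \sqrt{2798}}{45755469} \approx 8.5345 \cdot 10^{-5} - 1.1561 \cdot 10^{-6} i$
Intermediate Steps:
$Z{\left(d \right)} = 1927 + 41 d$ ($Z{\left(d \right)} = \left(47 + d\right) 41 = 1927 + 41 d$)
$\frac{1}{\sqrt{\left(Z{\left(-73 \right)} - -14875\right) - 38991} + 5 \cdot 2343} = \frac{1}{\sqrt{\left(\left(1927 + 41 \left(-73\right)\right) - -14875\right) - 38991} + 5 \cdot 2343} = \frac{1}{\sqrt{\left(\left(1927 - 2993\right) + 14875\right) - 38991} + 11715} = \frac{1}{\sqrt{\left(-1066 + 14875\right) - 38991} + 11715} = \frac{1}{\sqrt{13809 - 38991} + 11715} = \frac{1}{\sqrt{-25182} + 11715} = \frac{1}{3 i \sqrt{2798} + 11715} = \frac{1}{11715 + 3 i \sqrt{2798}}$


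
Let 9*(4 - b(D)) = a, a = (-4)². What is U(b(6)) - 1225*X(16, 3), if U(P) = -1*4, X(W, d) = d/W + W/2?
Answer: -160539/16 ≈ -10034.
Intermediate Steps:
X(W, d) = W/2 + d/W (X(W, d) = d/W + W*(½) = d/W + W/2 = W/2 + d/W)
a = 16
b(D) = 20/9 (b(D) = 4 - ⅑*16 = 4 - 16/9 = 20/9)
U(P) = -4
U(b(6)) - 1225*X(16, 3) = -4 - 1225*((½)*16 + 3/16) = -4 - 1225*(8 + 3*(1/16)) = -4 - 1225*(8 + 3/16) = -4 - 1225*131/16 = -4 - 160475/16 = -160539/16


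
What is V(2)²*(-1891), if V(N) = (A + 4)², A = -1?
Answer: -153171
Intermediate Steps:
V(N) = 9 (V(N) = (-1 + 4)² = 3² = 9)
V(2)²*(-1891) = 9²*(-1891) = 81*(-1891) = -153171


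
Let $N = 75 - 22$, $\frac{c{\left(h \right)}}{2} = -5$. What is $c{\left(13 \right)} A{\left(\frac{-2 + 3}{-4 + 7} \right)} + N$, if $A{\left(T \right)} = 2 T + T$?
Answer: $43$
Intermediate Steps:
$c{\left(h \right)} = -10$ ($c{\left(h \right)} = 2 \left(-5\right) = -10$)
$A{\left(T \right)} = 3 T$
$N = 53$
$c{\left(13 \right)} A{\left(\frac{-2 + 3}{-4 + 7} \right)} + N = - 10 \cdot 3 \frac{-2 + 3}{-4 + 7} + 53 = - 10 \cdot 3 \cdot 1 \cdot \frac{1}{3} + 53 = - 10 \cdot 3 \cdot \frac{1}{3} + 53 = \left(-10\right) 1 + 53 = -10 + 53 = 43$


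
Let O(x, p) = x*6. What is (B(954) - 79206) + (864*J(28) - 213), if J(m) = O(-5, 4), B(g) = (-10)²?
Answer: -105239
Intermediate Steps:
B(g) = 100
O(x, p) = 6*x
J(m) = -30 (J(m) = 6*(-5) = -30)
(B(954) - 79206) + (864*J(28) - 213) = (100 - 79206) + (864*(-30) - 213) = -79106 + (-25920 - 213) = -79106 - 26133 = -105239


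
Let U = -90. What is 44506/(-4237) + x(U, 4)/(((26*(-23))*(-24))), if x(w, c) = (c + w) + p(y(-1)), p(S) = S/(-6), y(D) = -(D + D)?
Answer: -1917347719/182428272 ≈ -10.510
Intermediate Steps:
y(D) = -2*D
p(S) = -S/6 (p(S) = S*(-⅙) = -S/6)
x(w, c) = -⅓ + c + w (x(w, c) = (c + w) - (-1)*(-1)/3 = (c + w) - ⅙*2 = (c + w) - ⅓ = -⅓ + c + w)
44506/(-4237) + x(U, 4)/(((26*(-23))*(-24))) = 44506/(-4237) + (-⅓ + 4 - 90)/(((26*(-23))*(-24))) = 44506*(-1/4237) - 259/(3*((-598*(-24)))) = -44506/4237 - 259/3/14352 = -44506/4237 - 259/3*1/14352 = -44506/4237 - 259/43056 = -1917347719/182428272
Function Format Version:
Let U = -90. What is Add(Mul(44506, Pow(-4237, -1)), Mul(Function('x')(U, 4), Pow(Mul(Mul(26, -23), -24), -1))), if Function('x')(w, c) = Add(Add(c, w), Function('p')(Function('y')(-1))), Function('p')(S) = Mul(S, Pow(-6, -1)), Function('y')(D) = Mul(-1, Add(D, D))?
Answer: Rational(-1917347719, 182428272) ≈ -10.510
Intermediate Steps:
Function('y')(D) = Mul(-2, D) (Function('y')(D) = Mul(-1, Mul(2, D)) = Mul(-2, D))
Function('p')(S) = Mul(Rational(-1, 6), S) (Function('p')(S) = Mul(S, Rational(-1, 6)) = Mul(Rational(-1, 6), S))
Function('x')(w, c) = Add(Rational(-1, 3), c, w) (Function('x')(w, c) = Add(Add(c, w), Mul(Rational(-1, 6), Mul(-2, -1))) = Add(Add(c, w), Mul(Rational(-1, 6), 2)) = Add(Add(c, w), Rational(-1, 3)) = Add(Rational(-1, 3), c, w))
Add(Mul(44506, Pow(-4237, -1)), Mul(Function('x')(U, 4), Pow(Mul(Mul(26, -23), -24), -1))) = Add(Mul(44506, Pow(-4237, -1)), Mul(Add(Rational(-1, 3), 4, -90), Pow(Mul(Mul(26, -23), -24), -1))) = Add(Mul(44506, Rational(-1, 4237)), Mul(Rational(-259, 3), Pow(Mul(-598, -24), -1))) = Add(Rational(-44506, 4237), Mul(Rational(-259, 3), Pow(14352, -1))) = Add(Rational(-44506, 4237), Mul(Rational(-259, 3), Rational(1, 14352))) = Add(Rational(-44506, 4237), Rational(-259, 43056)) = Rational(-1917347719, 182428272)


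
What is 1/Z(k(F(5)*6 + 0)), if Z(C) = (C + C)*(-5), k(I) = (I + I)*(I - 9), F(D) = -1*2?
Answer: -1/5040 ≈ -0.00019841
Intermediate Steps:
F(D) = -2
k(I) = 2*I*(-9 + I) (k(I) = (2*I)*(-9 + I) = 2*I*(-9 + I))
Z(C) = -10*C (Z(C) = (2*C)*(-5) = -10*C)
1/Z(k(F(5)*6 + 0)) = 1/(-20*(-2*6 + 0)*(-9 + (-2*6 + 0))) = 1/(-20*(-12 + 0)*(-9 + (-12 + 0))) = 1/(-20*(-12)*(-9 - 12)) = 1/(-20*(-12)*(-21)) = 1/(-10*504) = 1/(-5040) = -1/5040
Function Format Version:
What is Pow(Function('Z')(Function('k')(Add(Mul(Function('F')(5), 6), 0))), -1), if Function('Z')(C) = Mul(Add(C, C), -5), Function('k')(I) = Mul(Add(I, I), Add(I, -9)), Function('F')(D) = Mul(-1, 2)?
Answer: Rational(-1, 5040) ≈ -0.00019841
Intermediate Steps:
Function('F')(D) = -2
Function('k')(I) = Mul(2, I, Add(-9, I)) (Function('k')(I) = Mul(Mul(2, I), Add(-9, I)) = Mul(2, I, Add(-9, I)))
Function('Z')(C) = Mul(-10, C) (Function('Z')(C) = Mul(Mul(2, C), -5) = Mul(-10, C))
Pow(Function('Z')(Function('k')(Add(Mul(Function('F')(5), 6), 0))), -1) = Pow(Mul(-10, Mul(2, Add(Mul(-2, 6), 0), Add(-9, Add(Mul(-2, 6), 0)))), -1) = Pow(Mul(-10, Mul(2, Add(-12, 0), Add(-9, Add(-12, 0)))), -1) = Pow(Mul(-10, Mul(2, -12, Add(-9, -12))), -1) = Pow(Mul(-10, Mul(2, -12, -21)), -1) = Pow(Mul(-10, 504), -1) = Pow(-5040, -1) = Rational(-1, 5040)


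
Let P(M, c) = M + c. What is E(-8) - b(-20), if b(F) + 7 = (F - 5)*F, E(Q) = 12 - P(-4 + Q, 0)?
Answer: -469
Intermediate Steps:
E(Q) = 16 - Q (E(Q) = 12 - ((-4 + Q) + 0) = 12 - (-4 + Q) = 12 + (4 - Q) = 16 - Q)
b(F) = -7 + F*(-5 + F) (b(F) = -7 + (F - 5)*F = -7 + (-5 + F)*F = -7 + F*(-5 + F))
E(-8) - b(-20) = (16 - 1*(-8)) - (-7 + (-20)**2 - 5*(-20)) = (16 + 8) - (-7 + 400 + 100) = 24 - 1*493 = 24 - 493 = -469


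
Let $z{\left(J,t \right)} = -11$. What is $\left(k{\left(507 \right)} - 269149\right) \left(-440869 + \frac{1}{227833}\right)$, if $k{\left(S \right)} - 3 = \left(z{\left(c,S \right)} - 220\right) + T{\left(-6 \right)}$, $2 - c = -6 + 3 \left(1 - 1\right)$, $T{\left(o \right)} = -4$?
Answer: $\frac{27057841706763756}{227833} \approx 1.1876 \cdot 10^{11}$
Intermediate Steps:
$c = 8$ ($c = 2 - \left(-6 + 3 \left(1 - 1\right)\right) = 2 - \left(-6 + 3 \cdot 0\right) = 2 - \left(-6 + 0\right) = 2 - -6 = 2 + 6 = 8$)
$k{\left(S \right)} = -232$ ($k{\left(S \right)} = 3 - 235 = -232$)
$\left(k{\left(507 \right)} - 269149\right) \left(-440869 + \frac{1}{227833}\right) = \left(-232 - 269149\right) \left(-440869 + \frac{1}{227833}\right) = - 269381 \left(-440869 + \frac{1}{227833}\right) = \left(-269381\right) \left(- \frac{100444506876}{227833}\right) = \frac{27057841706763756}{227833}$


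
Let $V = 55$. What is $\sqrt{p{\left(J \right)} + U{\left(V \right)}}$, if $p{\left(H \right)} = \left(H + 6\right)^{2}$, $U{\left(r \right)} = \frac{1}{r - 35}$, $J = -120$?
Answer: $\frac{\sqrt{1299605}}{10} \approx 114.0$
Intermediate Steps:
$U{\left(r \right)} = \frac{1}{-35 + r}$
$p{\left(H \right)} = \left(6 + H\right)^{2}$
$\sqrt{p{\left(J \right)} + U{\left(V \right)}} = \sqrt{\left(6 - 120\right)^{2} + \frac{1}{-35 + 55}} = \sqrt{\left(-114\right)^{2} + \frac{1}{20}} = \sqrt{12996 + \frac{1}{20}} = \sqrt{\frac{259921}{20}} = \frac{\sqrt{1299605}}{10}$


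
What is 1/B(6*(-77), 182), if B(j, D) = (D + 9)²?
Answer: 1/36481 ≈ 2.7412e-5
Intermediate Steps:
B(j, D) = (9 + D)²
1/B(6*(-77), 182) = 1/((9 + 182)²) = 1/(191²) = 1/36481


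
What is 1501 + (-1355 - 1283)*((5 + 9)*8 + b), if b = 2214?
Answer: -6134487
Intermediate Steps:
1501 + (-1355 - 1283)*((5 + 9)*8 + b) = 1501 + (-1355 - 1283)*((5 + 9)*8 + 2214) = 1501 - 2638*(14*8 + 2214) = 1501 - 2638*(112 + 2214) = 1501 - 2638*2326 = 1501 - 6135988 = -6134487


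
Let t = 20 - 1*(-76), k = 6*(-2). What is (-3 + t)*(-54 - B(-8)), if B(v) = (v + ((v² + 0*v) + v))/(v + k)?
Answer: -23994/5 ≈ -4798.8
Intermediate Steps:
k = -12
t = 96 (t = 20 + 76 = 96)
B(v) = (v² + 2*v)/(-12 + v) (B(v) = (v + ((v² + 0*v) + v))/(v - 12) = (v + ((v² + 0) + v))/(-12 + v) = (v + (v² + v))/(-12 + v) = (v + (v + v²))/(-12 + v) = (v² + 2*v)/(-12 + v))
(-3 + t)*(-54 - B(-8)) = (-3 + 96)*(-54 - (-8)*(2 - 8)/(-12 - 8)) = 93*(-54 - (-8)*(-6)/(-20)) = 93*(-54 - (-8)*(-1)*(-6)/20) = 93*(-54 - 1*(-12/5)) = 93*(-54 + 12/5) = 93*(-258/5) = -23994/5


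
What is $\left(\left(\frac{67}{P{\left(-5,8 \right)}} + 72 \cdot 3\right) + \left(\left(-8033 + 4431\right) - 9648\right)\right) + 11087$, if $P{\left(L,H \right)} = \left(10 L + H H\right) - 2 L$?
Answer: $- \frac{46661}{24} \approx -1944.2$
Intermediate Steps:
$P{\left(L,H \right)} = H^{2} + 8 L$ ($P{\left(L,H \right)} = \left(10 L + H^{2}\right) - 2 L = \left(H^{2} + 10 L\right) - 2 L = H^{2} + 8 L$)
$\left(\left(\frac{67}{P{\left(-5,8 \right)}} + 72 \cdot 3\right) + \left(\left(-8033 + 4431\right) - 9648\right)\right) + 11087 = \left(\left(\frac{67}{8^{2} + 8 \left(-5\right)} + 72 \cdot 3\right) + \left(\left(-8033 + 4431\right) - 9648\right)\right) + 11087 = \left(\left(\frac{67}{64 - 40} + 216\right) - 13250\right) + 11087 = \left(\left(\frac{67}{24} + 216\right) - 13250\right) + 11087 = \left(\frac{5251}{24} - 13250\right) + 11087 = - \frac{312749}{24} + 11087 = - \frac{46661}{24}$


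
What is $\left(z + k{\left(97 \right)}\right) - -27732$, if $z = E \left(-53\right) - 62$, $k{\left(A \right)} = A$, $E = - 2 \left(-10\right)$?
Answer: $26707$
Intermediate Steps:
$E = 20$ ($E = \left(-1\right) \left(-20\right) = 20$)
$z = -1122$ ($z = 20 \left(-53\right) - 62 = -1060 - 62 = -1122$)
$\left(z + k{\left(97 \right)}\right) - -27732 = \left(-1122 + 97\right) - -27732 = -1025 + 27732 = 26707$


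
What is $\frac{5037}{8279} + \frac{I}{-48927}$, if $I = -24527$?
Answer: $\frac{449504332}{405066633} \approx 1.1097$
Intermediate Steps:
$\frac{5037}{8279} + \frac{I}{-48927} = \frac{5037}{8279} - \frac{24527}{-48927} = 5037 \cdot \frac{1}{8279} - - \frac{24527}{48927} = \frac{5037}{8279} + \frac{24527}{48927} = \frac{449504332}{405066633}$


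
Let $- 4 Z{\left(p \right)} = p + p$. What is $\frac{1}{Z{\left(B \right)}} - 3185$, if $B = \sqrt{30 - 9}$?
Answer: $-3185 - \frac{2 \sqrt{21}}{21} \approx -3185.4$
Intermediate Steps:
$B = \sqrt{21} \approx 4.5826$
$Z{\left(p \right)} = - \frac{p}{2}$ ($Z{\left(p \right)} = - \frac{p + p}{4} = - \frac{2 p}{4} = - \frac{p}{2}$)
$\frac{1}{Z{\left(B \right)}} - 3185 = \frac{1}{\left(- \frac{1}{2}\right) \sqrt{21}} - 3185 = - \frac{2 \sqrt{21}}{21} - 3185 = -3185 - \frac{2 \sqrt{21}}{21}$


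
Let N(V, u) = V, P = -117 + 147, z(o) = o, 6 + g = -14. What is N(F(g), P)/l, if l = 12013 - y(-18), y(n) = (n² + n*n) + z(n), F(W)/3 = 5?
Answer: 15/11383 ≈ 0.0013178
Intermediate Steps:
g = -20 (g = -6 - 14 = -20)
F(W) = 15 (F(W) = 3*5 = 15)
P = 30
y(n) = n + 2*n² (y(n) = (n² + n*n) + n = (n² + n²) + n = 2*n² + n = n + 2*n²)
l = 11383 (l = 12013 - (-18)*(1 + 2*(-18)) = 12013 - (-18)*(1 - 36) = 12013 - (-18)*(-35) = 12013 - 1*630 = 12013 - 630 = 11383)
N(F(g), P)/l = 15/11383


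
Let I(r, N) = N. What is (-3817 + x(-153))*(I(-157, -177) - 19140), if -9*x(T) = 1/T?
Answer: 33843435512/459 ≈ 7.3733e+7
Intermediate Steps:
x(T) = -1/(9*T)
(-3817 + x(-153))*(I(-157, -177) - 19140) = (-3817 - 1/9/(-153))*(-177 - 19140) = (-3817 - 1/9*(-1/153))*(-19317) = (-3817 + 1/1377)*(-19317) = -5256008/1377*(-19317) = 33843435512/459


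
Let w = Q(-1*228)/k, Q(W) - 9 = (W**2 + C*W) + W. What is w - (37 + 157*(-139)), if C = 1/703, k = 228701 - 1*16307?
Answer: 57069631867/2619526 ≈ 21786.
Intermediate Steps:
k = 212394 (k = 228701 - 16307 = 212394)
C = 1/703 ≈ 0.0014225
Q(W) = 9 + W**2 + 704*W/703 (Q(W) = 9 + ((W**2 + W/703) + W) = 9 + (W**2 + 704*W/703) = 9 + W**2 + 704*W/703)
w = 638431/2619526 (w = (9 + (-1*228)**2 + 704*(-1*228)/703)/212394 = (9 + (-228)**2 + (704/703)*(-228))*(1/212394) = (9 + 51984 - 8448/37)*(1/212394) = (1915293/37)*(1/212394) = 638431/2619526 ≈ 0.24372)
w - (37 + 157*(-139)) = 638431/2619526 - (37 + 157*(-139)) = 638431/2619526 - (37 - 21823) = 638431/2619526 - 1*(-21786) = 638431/2619526 + 21786 = 57069631867/2619526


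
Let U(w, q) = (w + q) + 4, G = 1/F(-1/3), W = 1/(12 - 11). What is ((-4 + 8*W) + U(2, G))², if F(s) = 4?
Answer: 1681/16 ≈ 105.06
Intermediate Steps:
W = 1 (W = 1/1 = 1)
G = ¼ (G = 1/4 = ¼ ≈ 0.25000)
U(w, q) = 4 + q + w (U(w, q) = (q + w) + 4 = 4 + q + w)
((-4 + 8*W) + U(2, G))² = ((-4 + 8*1) + (4 + ¼ + 2))² = ((-4 + 8) + 25/4)² = (4 + 25/4)² = (41/4)² = 1681/16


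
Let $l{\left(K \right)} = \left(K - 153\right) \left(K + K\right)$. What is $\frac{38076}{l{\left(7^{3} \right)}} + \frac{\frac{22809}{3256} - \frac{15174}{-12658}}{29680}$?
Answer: $\frac{8763221912169}{29969498007680} \approx 0.2924$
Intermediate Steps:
$l{\left(K \right)} = 2 K \left(-153 + K\right)$ ($l{\left(K \right)} = \left(-153 + K\right) 2 K = 2 K \left(-153 + K\right)$)
$\frac{38076}{l{\left(7^{3} \right)}} + \frac{\frac{22809}{3256} - \frac{15174}{-12658}}{29680} = \frac{38076}{2 \cdot 7^{3} \left(-153 + 7^{3}\right)} + \frac{\frac{22809}{3256} - \frac{15174}{-12658}}{29680} = \frac{38076}{2 \cdot 343 \left(-153 + 343\right)} + \left(22809 \cdot \frac{1}{3256} - - \frac{7587}{6329}\right) \frac{1}{29680} = \frac{38076}{2 \cdot 343 \cdot 190} + \left(\frac{22809}{3256} + \frac{7587}{6329}\right) \frac{1}{29680} = \frac{38076}{130340} + \frac{169061433}{20607224} \cdot \frac{1}{29680} = 38076 \cdot \frac{1}{130340} + \frac{169061433}{611622408320} = \frac{501}{1715} + \frac{169061433}{611622408320} = \frac{8763221912169}{29969498007680}$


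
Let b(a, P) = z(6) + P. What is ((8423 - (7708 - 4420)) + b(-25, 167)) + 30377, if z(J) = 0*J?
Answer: 35679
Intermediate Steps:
z(J) = 0
b(a, P) = P (b(a, P) = 0 + P = P)
((8423 - (7708 - 4420)) + b(-25, 167)) + 30377 = ((8423 - (7708 - 4420)) + 167) + 30377 = ((8423 - 1*3288) + 167) + 30377 = ((8423 - 3288) + 167) + 30377 = (5135 + 167) + 30377 = 5302 + 30377 = 35679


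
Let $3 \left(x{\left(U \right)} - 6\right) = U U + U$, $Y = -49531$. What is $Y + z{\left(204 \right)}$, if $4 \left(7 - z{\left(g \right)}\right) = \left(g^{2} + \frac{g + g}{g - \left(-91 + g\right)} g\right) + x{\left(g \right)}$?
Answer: $- \frac{11583055}{182} \approx -63643.0$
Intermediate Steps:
$x{\left(U \right)} = 6 + \frac{U}{3} + \frac{U^{2}}{3}$ ($x{\left(U \right)} = 6 + \frac{U U + U}{3} = 6 + \frac{U^{2} + U}{3} = 6 + \frac{U + U^{2}}{3} = 6 + \left(\frac{U}{3} + \frac{U^{2}}{3}\right) = 6 + \frac{U}{3} + \frac{U^{2}}{3}$)
$z{\left(g \right)} = \frac{11}{2} - \frac{185 g^{2}}{546} - \frac{g}{12}$ ($z{\left(g \right)} = 7 - \frac{\left(g^{2} + \frac{g + g}{g - \left(-91 + g\right)} g\right) + \left(6 + \frac{g}{3} + \frac{g^{2}}{3}\right)}{4} = 7 - \frac{\left(g^{2} + \frac{2 g}{91} g\right) + \left(6 + \frac{g}{3} + \frac{g^{2}}{3}\right)}{4} = 7 - \frac{\left(g^{2} + \frac{2 g^{2}}{91}\right) + \left(6 + \frac{g}{3} + \frac{g^{2}}{3}\right)}{4} = 7 - \frac{\frac{93 g^{2}}{91} + \left(6 + \frac{g}{3} + \frac{g^{2}}{3}\right)}{4} = 7 - \frac{6 + \frac{g}{3} + \frac{370 g^{2}}{273}}{4} = 7 - \left(\frac{3}{2} + \frac{g}{12} + \frac{185 g^{2}}{546}\right) = \frac{11}{2} - \frac{185 g^{2}}{546} - \frac{g}{12}$)
$Y + z{\left(204 \right)} = -49531 - \left(\frac{23}{2} + \frac{1283160}{91}\right) = -49531 - \frac{2568413}{182} = - \frac{11583055}{182}$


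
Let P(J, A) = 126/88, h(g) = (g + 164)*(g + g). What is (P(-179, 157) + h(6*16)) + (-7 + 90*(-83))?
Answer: 1867555/44 ≈ 42444.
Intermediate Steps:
h(g) = 2*g*(164 + g) (h(g) = (164 + g)*(2*g) = 2*g*(164 + g))
P(J, A) = 63/44 (P(J, A) = 126*(1/88) = 63/44)
(P(-179, 157) + h(6*16)) + (-7 + 90*(-83)) = (63/44 + 2*(6*16)*(164 + 6*16)) + (-7 + 90*(-83)) = (63/44 + 2*96*(164 + 96)) + (-7 - 7470) = (63/44 + 2*96*260) - 7477 = (63/44 + 49920) - 7477 = 2196543/44 - 7477 = 1867555/44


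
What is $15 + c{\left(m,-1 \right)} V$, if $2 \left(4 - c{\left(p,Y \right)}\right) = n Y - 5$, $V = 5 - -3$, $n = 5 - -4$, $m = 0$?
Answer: $103$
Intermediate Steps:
$n = 9$ ($n = 5 + 4 = 9$)
$V = 8$ ($V = 5 + 3 = 8$)
$c{\left(p,Y \right)} = \frac{13}{2} - \frac{9 Y}{2}$ ($c{\left(p,Y \right)} = 4 - \frac{9 Y - 5}{2} = 4 - \frac{-5 + 9 Y}{2} = 4 - \left(- \frac{5}{2} + \frac{9 Y}{2}\right) = \frac{13}{2} - \frac{9 Y}{2}$)
$15 + c{\left(m,-1 \right)} V = 15 + \left(\frac{13}{2} - - \frac{9}{2}\right) 8 = 15 + \left(\frac{13}{2} + \frac{9}{2}\right) 8 = 15 + 11 \cdot 8 = 15 + 88 = 103$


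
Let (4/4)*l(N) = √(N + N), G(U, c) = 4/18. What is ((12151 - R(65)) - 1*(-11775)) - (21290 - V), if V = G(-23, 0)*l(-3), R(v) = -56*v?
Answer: 6276 + 2*I*√6/9 ≈ 6276.0 + 0.54433*I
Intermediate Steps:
G(U, c) = 2/9 (G(U, c) = 4*(1/18) = 2/9)
l(N) = √2*√N (l(N) = √(N + N) = √(2*N) = √2*√N)
V = 2*I*√6/9 (V = 2*(√2*√(-3))/9 = 2*(√2*(I*√3))/9 = 2*(I*√6)/9 = 2*I*√6/9 ≈ 0.54433*I)
((12151 - R(65)) - 1*(-11775)) - (21290 - V) = ((12151 - (-56)*65) - 1*(-11775)) - (21290 - 2*I*√6/9) = ((12151 - 1*(-3640)) + 11775) - (21290 - 2*I*√6/9) = ((12151 + 3640) + 11775) + (-21290 + 2*I*√6/9) = (15791 + 11775) + (-21290 + 2*I*√6/9) = 27566 + (-21290 + 2*I*√6/9) = 6276 + 2*I*√6/9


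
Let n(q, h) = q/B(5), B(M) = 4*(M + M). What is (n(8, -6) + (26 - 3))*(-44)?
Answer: -5104/5 ≈ -1020.8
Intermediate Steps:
B(M) = 8*M (B(M) = 4*(2*M) = 8*M)
n(q, h) = q/40 (n(q, h) = q/((8*5)) = q/40)
(n(8, -6) + (26 - 3))*(-44) = ((1/40)*8 + (26 - 3))*(-44) = (⅕ + 23)*(-44) = (116/5)*(-44) = -5104/5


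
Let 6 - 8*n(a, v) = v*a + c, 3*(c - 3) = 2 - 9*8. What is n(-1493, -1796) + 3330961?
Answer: 71898859/24 ≈ 2.9958e+6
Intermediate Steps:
c = -61/3 (c = 3 + (2 - 9*8)/3 = 3 + (2 - 72)/3 = 3 + (⅓)*(-70) = 3 - 70/3 = -61/3 ≈ -20.333)
n(a, v) = 79/24 - a*v/8 (n(a, v) = ¾ - (v*a - 61/3)/8 = ¾ - (a*v - 61/3)/8 = ¾ - (-61/3 + a*v)/8 = ¾ + (61/24 - a*v/8) = 79/24 - a*v/8)
n(-1493, -1796) + 3330961 = (79/24 - ⅛*(-1493)*(-1796)) + 3330961 = (79/24 - 670357/2) + 3330961 = -8044205/24 + 3330961 = 71898859/24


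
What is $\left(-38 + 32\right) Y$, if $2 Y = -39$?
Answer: $117$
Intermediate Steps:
$Y = - \frac{39}{2}$ ($Y = \frac{1}{2} \left(-39\right) = - \frac{39}{2} \approx -19.5$)
$\left(-38 + 32\right) Y = \left(-38 + 32\right) \left(- \frac{39}{2}\right) = \left(-6\right) \left(- \frac{39}{2}\right) = 117$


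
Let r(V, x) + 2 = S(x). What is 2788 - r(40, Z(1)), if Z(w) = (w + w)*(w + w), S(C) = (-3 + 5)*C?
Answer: 2782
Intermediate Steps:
S(C) = 2*C
Z(w) = 4*w**2 (Z(w) = (2*w)*(2*w) = 4*w**2)
r(V, x) = -2 + 2*x
2788 - r(40, Z(1)) = 2788 - (-2 + 2*(4*1**2)) = 2788 - (-2 + 2*(4*1)) = 2788 - (-2 + 2*4) = 2788 - (-2 + 8) = 2788 - 1*6 = 2788 - 6 = 2782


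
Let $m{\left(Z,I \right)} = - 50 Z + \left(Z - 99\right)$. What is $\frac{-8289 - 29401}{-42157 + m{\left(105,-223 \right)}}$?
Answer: $\frac{37690}{47401} \approx 0.79513$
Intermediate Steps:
$m{\left(Z,I \right)} = -99 - 49 Z$ ($m{\left(Z,I \right)} = - 50 Z + \left(Z - 99\right) = - 50 Z + \left(-99 + Z\right) = -99 - 49 Z$)
$\frac{-8289 - 29401}{-42157 + m{\left(105,-223 \right)}} = \frac{-8289 - 29401}{-42157 - 5244} = - \frac{37690}{-42157 - 5244} = - \frac{37690}{-47401} = \left(-37690\right) \left(- \frac{1}{47401}\right) = \frac{37690}{47401}$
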